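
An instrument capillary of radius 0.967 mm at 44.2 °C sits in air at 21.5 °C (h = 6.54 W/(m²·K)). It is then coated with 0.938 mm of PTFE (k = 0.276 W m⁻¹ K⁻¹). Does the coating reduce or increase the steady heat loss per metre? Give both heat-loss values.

Critical radius for a cylinder: r_cr = k/h = 0.0422 m = 4.22 cm.
Outer radius after coating: r₂ = 9.67×10^-4 + 9.38×10^-4 = 0.001905 m.
Since r₁ < r_cr and r₂ ≤ r_cr, the coating moves toward the maximum at r_cr — heat loss rises.
Bare: R = 1/(2πr₁h) = 25.17 m·K/W; Q = 22.7/25.17 = 0.902 W/m.
Coated: R = R_cond + R_conv = 13.17 m·K/W; Q = 22.7/13.17 = 1.72 W/m.

increases: 0.902 → 1.72 W/m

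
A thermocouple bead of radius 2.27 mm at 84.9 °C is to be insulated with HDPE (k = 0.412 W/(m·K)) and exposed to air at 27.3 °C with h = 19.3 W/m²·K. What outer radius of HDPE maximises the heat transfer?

For a sphere, r_cr = 2k_ins/h = 2·0.412/19.3 = 0.0427 m = 4.27 cm

r_cr = 4.27 cm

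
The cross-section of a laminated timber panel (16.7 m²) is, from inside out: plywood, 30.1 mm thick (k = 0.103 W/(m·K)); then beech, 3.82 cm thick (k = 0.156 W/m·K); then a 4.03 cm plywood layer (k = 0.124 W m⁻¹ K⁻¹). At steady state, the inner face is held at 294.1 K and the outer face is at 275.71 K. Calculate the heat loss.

Resistance network (inner→outer):
  R_plywood = L/(kA) = 0.0301/(0.103·16.7) = 0.01750 K/W
  R_beech = L/(kA) = 0.0382/(0.156·16.7) = 0.01466 K/W
  R_plywood = L/(kA) = 0.0403/(0.124·16.7) = 0.01946 K/W
ΣR = 0.01750 + 0.01466 + 0.01946 = 0.05162 K/W
Q = ΔT/ΣR = (294.1 K − 275.71 K)/0.05162 = 356 W

Q = 356 W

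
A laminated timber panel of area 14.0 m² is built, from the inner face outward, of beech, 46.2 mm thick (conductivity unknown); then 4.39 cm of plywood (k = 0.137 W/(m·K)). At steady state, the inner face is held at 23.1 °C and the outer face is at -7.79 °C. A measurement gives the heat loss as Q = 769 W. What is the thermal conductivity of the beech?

k = 0.191 W/m·K

ΣR = ΔT/Q = |23.1 − -7.79|/769 = 0.04017 K/W
Known resistances:
  R_plywood = L/(kA) = 0.0439/(0.137·14.0) = 0.02289 K/W
R_beech = ΣR − ΣR_known = 0.04017 − 0.02289 = 0.01728 K/W
L/(kA) = 0.01728 ⇒ k = 0.0462/(0.01728·14.0) = 0.191 W/m·K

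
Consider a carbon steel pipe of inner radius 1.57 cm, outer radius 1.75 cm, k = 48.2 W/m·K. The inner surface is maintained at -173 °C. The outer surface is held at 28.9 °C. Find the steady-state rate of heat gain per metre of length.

Q' = 5.63×10^5 W/m

Q' = 2πk·ΔT/ln(r₂/r₁) = 2π × 48.2 × 201.9 / ln(0.0175/0.0157) = 5.63×10^5 W/m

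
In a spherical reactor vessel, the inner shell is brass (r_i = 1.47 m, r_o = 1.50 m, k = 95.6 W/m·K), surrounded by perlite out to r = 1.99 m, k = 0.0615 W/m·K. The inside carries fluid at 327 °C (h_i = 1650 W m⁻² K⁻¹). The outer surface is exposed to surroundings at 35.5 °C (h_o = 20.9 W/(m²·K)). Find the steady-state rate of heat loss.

Resistance network (inner→outer):
  R_conv,in = 1/(4πr²h) = 1/(4π·1.47²·1650) = 2.232×10^-5 K/W
  R_brass = (1/1.47 − 1/1.50)/(4πk) = 0.01361/(4π·95.6) = 1.133×10^-5 K/W
  R_perlite = (1/1.50 − 1/1.99)/(4πk) = 0.1642/(4π·0.0615) = 0.2124 K/W
  R_conv,out = 1/(4πr²h) = 1/(4π·1.99²·20.9) = 9.615×10^-4 K/W
ΣR = 2.232×10^-5 + 1.133×10^-5 + 0.2124 + 9.615×10^-4 = 0.2134 K/W
Q = ΔT/ΣR = (327 °C − 35.5 °C)/0.2134 = 1370 W

Q = 1370 W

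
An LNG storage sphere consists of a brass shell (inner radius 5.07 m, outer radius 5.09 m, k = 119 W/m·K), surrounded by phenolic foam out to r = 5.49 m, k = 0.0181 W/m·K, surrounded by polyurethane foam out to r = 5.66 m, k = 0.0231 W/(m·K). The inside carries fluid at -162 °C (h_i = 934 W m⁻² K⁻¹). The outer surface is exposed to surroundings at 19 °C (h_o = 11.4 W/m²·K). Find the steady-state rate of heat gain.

Q = 2.21 kW

Treat each layer as a resistance in series:
  R_conv,in = 1/(4πr²h) = 1/(4π·5.07²·934) = 3.315×10^-6 K/W
  R_brass = (1/5.07 − 1/5.09)/(4πk) = 7.750×10^-4/(4π·119) = 5.183×10^-7 K/W
  R_phenolic foam = (1/5.09 − 1/5.49)/(4πk) = 0.01431/(4π·0.0181) = 0.06293 K/W
  R_polyurethane foam = (1/5.49 − 1/5.66)/(4πk) = 0.005471/(4π·0.0231) = 0.01885 K/W
  R_conv,out = 1/(4πr²h) = 1/(4π·5.66²·11.4) = 2.179×10^-4 K/W
ΣR = 3.315×10^-6 + 5.183×10^-7 + 0.06293 + 0.01885 + 2.179×10^-4 = 0.08200 K/W
Q = ΔT/ΣR = (-162 °C − 19 °C)/0.08200 = -2210 W
(Negative Q ⇒ heat flows inward; heat gain = 2210 W.)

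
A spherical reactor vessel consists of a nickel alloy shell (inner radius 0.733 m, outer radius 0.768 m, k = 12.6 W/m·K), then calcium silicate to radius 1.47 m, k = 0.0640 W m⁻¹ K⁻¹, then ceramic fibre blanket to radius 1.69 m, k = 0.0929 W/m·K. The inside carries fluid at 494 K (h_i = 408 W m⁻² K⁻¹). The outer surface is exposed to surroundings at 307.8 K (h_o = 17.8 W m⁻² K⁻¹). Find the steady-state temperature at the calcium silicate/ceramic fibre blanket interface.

T = 324.7 K

Series thermal resistances, inner to outer:
  R_conv,in = 1/(4πr²h) = 1/(4π·0.733²·408) = 3.630×10^-4 K/W
  R_nickel alloy = (1/0.733 − 1/0.768)/(4πk) = 0.06217/(4π·12.6) = 3.927×10^-4 K/W
  R_calcium silicate = (1/0.768 − 1/1.47)/(4πk) = 0.6218/(4π·0.0640) = 0.7732 K/W
  R_ceramic fibre blanket = (1/1.47 − 1/1.69)/(4πk) = 0.08856/(4π·0.0929) = 0.07586 K/W
  R_conv,out = 1/(4πr²h) = 1/(4π·1.69²·17.8) = 0.001565 K/W
ΣR = 3.630×10^-4 + 3.927×10^-4 + 0.7732 + 0.07586 + 0.001565 = 0.8514 K/W
Q = ΔT/ΣR = (494 K − 307.8 K)/0.8514 = 218.7 W
From the inner boundary to the calcium silicate/ceramic fibre blanket interface, ΣR_partial = 0.7740 K/W.
T_interface = T_in − Q·ΣR_partial = 494 K − (218.7)(0.7740) = 324.7 K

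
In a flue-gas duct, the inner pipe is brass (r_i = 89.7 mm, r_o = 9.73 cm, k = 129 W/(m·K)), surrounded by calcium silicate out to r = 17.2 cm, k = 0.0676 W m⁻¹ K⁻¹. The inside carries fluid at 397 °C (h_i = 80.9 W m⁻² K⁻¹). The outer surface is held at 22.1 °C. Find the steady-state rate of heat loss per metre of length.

Q' = 275 W/m

Series thermal resistances, inner to outer:
  R'_conv,in = 1/(2πr h) = 1/(2π·0.0897·80.9) = 0.02193 m·K/W
  R'_brass = ln(0.0973/0.0897)/(2πk) = 0.08133/(2π·129) = 1.003×10^-4 m·K/W
  R'_calcium silicate = ln(0.172/0.0973)/(2πk) = 0.5697/(2π·0.0676) = 1.341 m·K/W
ΣR = 0.02193 + 1.003×10^-4 + 1.341 = 1.363 m·K/W
Q' = ΔT/ΣR = (397 °C − 22.1 °C)/1.363 = 275 W/m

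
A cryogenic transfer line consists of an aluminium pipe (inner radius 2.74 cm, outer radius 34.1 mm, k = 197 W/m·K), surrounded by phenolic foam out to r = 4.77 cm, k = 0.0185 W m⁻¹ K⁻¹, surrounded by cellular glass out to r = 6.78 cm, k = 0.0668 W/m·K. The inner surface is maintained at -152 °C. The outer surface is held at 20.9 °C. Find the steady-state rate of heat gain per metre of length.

Q' = 46.4 W/m

Treat each layer as a resistance in series:
  R'_aluminium = ln(0.0341/0.0274)/(2πk) = 0.2188/(2π·197) = 1.767×10^-4 m·K/W
  R'_phenolic foam = ln(0.0477/0.0341)/(2πk) = 0.3356/(2π·0.0185) = 2.887 m·K/W
  R'_cellular glass = ln(0.0678/0.0477)/(2πk) = 0.3516/(2π·0.0668) = 0.8378 m·K/W
ΣR = 1.767×10^-4 + 2.887 + 0.8378 = 3.725 m·K/W
Q' = ΔT/ΣR = (-152 °C − 20.9 °C)/3.725 = -46.4 W/m
(Negative Q' ⇒ heat flows inward; heat gain = 46.4 W/m.)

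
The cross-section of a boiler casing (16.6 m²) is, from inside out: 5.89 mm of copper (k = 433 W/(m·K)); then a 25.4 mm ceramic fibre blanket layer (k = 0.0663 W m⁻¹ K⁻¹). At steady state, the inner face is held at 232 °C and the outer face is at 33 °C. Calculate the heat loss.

Treat each layer as a resistance in series:
  R_copper = L/(kA) = 0.00589/(433·16.6) = 8.194×10^-7 K/W
  R_ceramic fibre blanket = L/(kA) = 0.0254/(0.0663·16.6) = 0.02308 K/W
ΣR = 8.194×10^-7 + 0.02308 = 0.02308 K/W
Q = ΔT/ΣR = (232 °C − 33 °C)/0.02308 = 8620 W

Q = 8620 W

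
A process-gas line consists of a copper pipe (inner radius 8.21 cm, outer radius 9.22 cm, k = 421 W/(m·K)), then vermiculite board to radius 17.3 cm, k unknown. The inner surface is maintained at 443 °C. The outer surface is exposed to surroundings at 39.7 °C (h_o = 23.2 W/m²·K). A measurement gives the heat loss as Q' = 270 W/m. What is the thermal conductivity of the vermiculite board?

ΣR = ΔT/Q' = |443 − 39.7|/270 = 1.494 m·K/W
Known resistances:
  R'_copper = ln(0.0922/0.0821)/(2πk) = 0.1160/(2π·421) = 4.386×10^-5 m·K/W
  R'_conv,out = 1/(2πr h) = 1/(2π·0.173·23.2) = 0.03965 m·K/W
R_vermiculite board = ΣR − ΣR_known = 1.494 − 0.03969 = 1.454 m·K/W
ln(r₂/r₁)/(2πk) = 1.454 ⇒ k = 0.6293/(2π·1.454) = 0.0689 W/m·K

k = 0.0689 W/m·K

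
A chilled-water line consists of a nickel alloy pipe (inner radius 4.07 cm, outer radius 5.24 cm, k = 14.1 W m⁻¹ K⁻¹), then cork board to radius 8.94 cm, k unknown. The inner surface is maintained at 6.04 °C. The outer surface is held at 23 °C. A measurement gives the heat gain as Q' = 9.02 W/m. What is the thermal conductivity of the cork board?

k = 0.0453 W/m·K

ΣR = ΔT/Q' = |6.04 − 23|/9.02 = 1.880 m·K/W
Known resistances:
  R'_nickel alloy = ln(0.0524/0.0407)/(2πk) = 0.2527/(2π·14.1) = 0.002852 m·K/W
R_cork board = ΣR − ΣR_known = 1.880 − 0.002852 = 1.877 m·K/W
ln(r₂/r₁)/(2πk) = 1.877 ⇒ k = 0.5342/(2π·1.877) = 0.0453 W/m·K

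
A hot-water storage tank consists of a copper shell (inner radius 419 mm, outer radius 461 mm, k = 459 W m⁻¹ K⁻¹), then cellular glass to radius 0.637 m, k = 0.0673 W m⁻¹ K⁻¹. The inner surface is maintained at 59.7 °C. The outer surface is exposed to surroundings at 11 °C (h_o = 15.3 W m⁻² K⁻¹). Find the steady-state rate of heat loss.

Q = 67.5 W

Series thermal resistances, inner to outer:
  R_copper = (1/0.419 − 1/0.461)/(4πk) = 0.2174/(4π·459) = 3.770×10^-5 K/W
  R_cellular glass = (1/0.461 − 1/0.637)/(4πk) = 0.5993/(4π·0.0673) = 0.7087 K/W
  R_conv,out = 1/(4πr²h) = 1/(4π·0.637²·15.3) = 0.01282 K/W
ΣR = 3.770×10^-5 + 0.7087 + 0.01282 = 0.7216 K/W
Q = ΔT/ΣR = (59.7 °C − 11 °C)/0.7216 = 67.5 W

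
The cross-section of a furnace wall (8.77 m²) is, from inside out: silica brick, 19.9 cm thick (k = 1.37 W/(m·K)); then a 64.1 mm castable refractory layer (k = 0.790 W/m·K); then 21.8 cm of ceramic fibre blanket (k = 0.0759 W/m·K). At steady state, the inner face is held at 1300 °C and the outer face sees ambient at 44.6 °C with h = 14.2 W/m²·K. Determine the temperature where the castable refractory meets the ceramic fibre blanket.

Treat each layer as a resistance in series:
  R_silica brick = L/(kA) = 0.199/(1.37·8.77) = 0.01656 K/W
  R_castable refractory = L/(kA) = 0.0641/(0.790·8.77) = 0.009252 K/W
  R_ceramic fibre blanket = L/(kA) = 0.218/(0.0759·8.77) = 0.3275 K/W
  R_conv,out = 1/(hA) = 1/(14.2·8.77) = 0.008030 K/W
ΣR = 0.01656 + 0.009252 + 0.3275 + 0.008030 = 0.3613 K/W
Q = ΔT/ΣR = (1300 °C − 44.6 °C)/0.3613 = 3475 W
From the inner boundary to the castable refractory/ceramic fibre blanket interface, ΣR_partial = 0.02581 K/W.
T_interface = T_in − Q·ΣR_partial = 1300 °C − (3475)(0.02581) = 1210 °C

T = 1210 °C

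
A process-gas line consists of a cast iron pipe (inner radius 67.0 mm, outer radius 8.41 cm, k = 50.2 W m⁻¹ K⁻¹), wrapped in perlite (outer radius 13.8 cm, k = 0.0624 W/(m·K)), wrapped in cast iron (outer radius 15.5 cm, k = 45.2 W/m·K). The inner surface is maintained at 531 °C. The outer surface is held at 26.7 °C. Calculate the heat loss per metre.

Resistance network (inner→outer):
  R'_cast iron = ln(0.0841/0.0670)/(2πk) = 0.2273/(2π·50.2) = 7.207×10^-4 m·K/W
  R'_perlite = ln(0.138/0.0841)/(2πk) = 0.4952/(2π·0.0624) = 1.263 m·K/W
  R'_cast iron = ln(0.155/0.138)/(2πk) = 0.1162/(2π·45.2) = 4.091×10^-4 m·K/W
ΣR = 7.207×10^-4 + 1.263 + 4.091×10^-4 = 1.264 m·K/W
Q' = ΔT/ΣR = (531 °C − 26.7 °C)/1.264 = 399 W/m

Q' = 399 W/m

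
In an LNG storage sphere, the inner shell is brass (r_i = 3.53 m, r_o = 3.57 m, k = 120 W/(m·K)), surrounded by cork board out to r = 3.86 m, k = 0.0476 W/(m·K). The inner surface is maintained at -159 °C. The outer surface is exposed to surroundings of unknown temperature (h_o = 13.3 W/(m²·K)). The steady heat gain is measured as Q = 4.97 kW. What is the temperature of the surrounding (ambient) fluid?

Series resistances:
  R_brass = (1/3.53 − 1/3.57)/(4πk) = 0.003174/(4π·120) = 2.105×10^-6 K/W
  R_cork board = (1/3.57 − 1/3.86)/(4πk) = 0.02104/(4π·0.0476) = 0.03518 K/W
  R_conv,out = 1/(4πr²h) = 1/(4π·3.86²·13.3) = 4.016×10^-4 K/W
ΣR = 0.03559 K/W
ΔT = Q·ΣR = 4970 × 0.03559 = 176.9 K
Heat flows inward, so T_out = T_in + ΔT = -159 + 176.9 = 17.9 °C

T_out = 17.9 °C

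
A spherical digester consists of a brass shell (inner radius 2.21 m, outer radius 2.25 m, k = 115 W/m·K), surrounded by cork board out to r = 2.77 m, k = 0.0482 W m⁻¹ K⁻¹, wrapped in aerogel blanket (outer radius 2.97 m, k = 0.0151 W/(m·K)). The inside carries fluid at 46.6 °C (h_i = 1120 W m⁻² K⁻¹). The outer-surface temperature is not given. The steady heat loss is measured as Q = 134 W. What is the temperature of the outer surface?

Series resistances:
  R_conv,in = 1/(4πr²h) = 1/(4π·2.21²·1120) = 1.455×10^-5 K/W
  R_brass = (1/2.21 − 1/2.25)/(4πk) = 0.008044/(4π·115) = 5.566×10^-6 K/W
  R_cork board = (1/2.25 − 1/2.77)/(4πk) = 0.08343/(4π·0.0482) = 0.1377 K/W
  R_aerogel blanket = (1/2.77 − 1/2.97)/(4πk) = 0.02431/(4π·0.0151) = 0.1281 K/W
ΣR = 0.2659 K/W
ΔT = Q·ΣR = 134 × 0.2659 = 35.63 K
Heat flows outward, so T_out = T_in − ΔT = 46.6 − 35.63 = 11.0 °C

T_out = 11.0 °C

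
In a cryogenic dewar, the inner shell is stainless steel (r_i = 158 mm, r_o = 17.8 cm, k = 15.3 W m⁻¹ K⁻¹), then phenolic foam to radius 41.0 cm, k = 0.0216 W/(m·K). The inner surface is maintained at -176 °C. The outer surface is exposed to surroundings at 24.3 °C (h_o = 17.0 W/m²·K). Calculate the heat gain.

Series thermal resistances, inner to outer:
  R_stainless steel = (1/0.158 − 1/0.178)/(4πk) = 0.7111/(4π·15.3) = 0.003699 K/W
  R_phenolic foam = (1/0.178 − 1/0.410)/(4πk) = 3.179/(4π·0.0216) = 11.71 K/W
  R_conv,out = 1/(4πr²h) = 1/(4π·0.410²·17.0) = 0.02785 K/W
ΣR = 0.003699 + 11.71 + 0.02785 = 11.74 K/W
Q = ΔT/ΣR = (-176 °C − 24.3 °C)/11.74 = -17.1 W
(Negative Q ⇒ heat flows inward; heat gain = 17.1 W.)

Q = 17.1 W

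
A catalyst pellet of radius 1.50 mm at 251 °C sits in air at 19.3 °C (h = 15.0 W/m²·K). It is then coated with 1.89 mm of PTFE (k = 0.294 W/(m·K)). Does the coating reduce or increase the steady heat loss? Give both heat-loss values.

increases: 0.0983 → 0.412 W

Critical radius for a sphere: r_cr = 2k/h = 0.0392 m = 3.92 cm.
Outer radius after coating: r₂ = 0.00150 + 0.00189 = 0.00339 m.
Since r₁ < r_cr and r₂ ≤ r_cr, the coating moves toward the maximum at r_cr — heat loss rises.
Bare: R = 1/(4πr₁²h) = 2358 K/W; Q = 231.7/2358 = 0.0983 W.
Coated: R = R_cond + R_conv = 562.2 K/W; Q = 231.7/562.2 = 0.412 W.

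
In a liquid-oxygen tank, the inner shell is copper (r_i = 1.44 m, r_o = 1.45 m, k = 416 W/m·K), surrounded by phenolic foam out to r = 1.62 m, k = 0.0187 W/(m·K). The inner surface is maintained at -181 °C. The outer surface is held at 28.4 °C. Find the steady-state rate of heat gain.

Q = 680 W

Resistance network (inner→outer):
  R_copper = (1/1.44 − 1/1.45)/(4πk) = 0.004789/(4π·416) = 9.161×10^-7 K/W
  R_phenolic foam = (1/1.45 − 1/1.62)/(4πk) = 0.07237/(4π·0.0187) = 0.3080 K/W
ΣR = 9.161×10^-7 + 0.3080 = 0.3080 K/W
Q = ΔT/ΣR = (-181 °C − 28.4 °C)/0.3080 = -680 W
(Negative Q ⇒ heat flows inward; heat gain = 680 W.)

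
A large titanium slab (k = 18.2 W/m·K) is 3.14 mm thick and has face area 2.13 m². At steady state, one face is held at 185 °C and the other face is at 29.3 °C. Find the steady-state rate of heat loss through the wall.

Q = kA·ΔT/L = 18.2 × 2.13 × |185 °C − 29.3 °C| / 0.00314 = 1.92×10^6 W

Q = 1920 kW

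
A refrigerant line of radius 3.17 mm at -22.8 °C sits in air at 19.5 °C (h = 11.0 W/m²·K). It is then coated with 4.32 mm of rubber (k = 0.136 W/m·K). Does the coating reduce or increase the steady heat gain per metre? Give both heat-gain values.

increases: 9.27 → 14.4 W/m

Critical radius for a cylinder: r_cr = k/h = 0.0124 m = 1.24 cm.
Outer radius after coating: r₂ = 0.00317 + 0.00432 = 0.00749 m.
Since r₁ < r_cr and r₂ ≤ r_cr, the coating moves toward the maximum at r_cr — heat gain rises.
Bare: R = 1/(2πr₁h) = 4.564 m·K/W; Q = 42.3/4.564 = 9.27 W/m.
Coated: R = R_cond + R_conv = 2.938 m·K/W; Q = 42.3/2.938 = 14.4 W/m.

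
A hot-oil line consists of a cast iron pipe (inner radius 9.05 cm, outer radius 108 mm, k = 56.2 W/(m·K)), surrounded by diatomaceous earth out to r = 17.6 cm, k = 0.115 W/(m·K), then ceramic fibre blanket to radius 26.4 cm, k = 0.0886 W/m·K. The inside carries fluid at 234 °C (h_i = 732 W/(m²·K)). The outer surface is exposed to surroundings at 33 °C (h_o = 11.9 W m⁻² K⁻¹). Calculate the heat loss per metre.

Q' = 138 W/m

Resistance network (inner→outer):
  R'_conv,in = 1/(2πr h) = 1/(2π·0.0905·732) = 0.002402 m·K/W
  R'_cast iron = ln(0.108/0.0905)/(2πk) = 0.1768/(2π·56.2) = 5.006×10^-4 m·K/W
  R'_diatomaceous earth = ln(0.176/0.108)/(2πk) = 0.4884/(2π·0.115) = 0.6759 m·K/W
  R'_ceramic fibre blanket = ln(0.264/0.176)/(2πk) = 0.4055/(2π·0.0886) = 0.7283 m·K/W
  R'_conv,out = 1/(2πr h) = 1/(2π·0.264·11.9) = 0.05066 m·K/W
ΣR = 0.002402 + 5.006×10^-4 + 0.6759 + 0.7283 + 0.05066 = 1.458 m·K/W
Q' = ΔT/ΣR = (234 °C − 33 °C)/1.458 = 138 W/m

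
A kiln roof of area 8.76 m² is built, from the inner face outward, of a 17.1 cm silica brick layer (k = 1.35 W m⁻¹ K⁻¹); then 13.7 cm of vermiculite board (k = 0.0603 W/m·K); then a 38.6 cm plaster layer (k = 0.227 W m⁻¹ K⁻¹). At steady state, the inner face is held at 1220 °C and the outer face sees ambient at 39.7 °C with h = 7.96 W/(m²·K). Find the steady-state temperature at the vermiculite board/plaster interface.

T = 550 °C

Treat each layer as a resistance in series:
  R_silica brick = L/(kA) = 0.171/(1.35·8.76) = 0.01446 K/W
  R_vermiculite board = L/(kA) = 0.137/(0.0603·8.76) = 0.2594 K/W
  R_plaster = L/(kA) = 0.386/(0.227·8.76) = 0.1941 K/W
  R_conv,out = 1/(hA) = 1/(7.96·8.76) = 0.01434 K/W
ΣR = 0.01446 + 0.2594 + 0.1941 + 0.01434 = 0.4823 K/W
Q = ΔT/ΣR = (1220 °C − 39.7 °C)/0.4823 = 2447 W
From the inner boundary to the vermiculite board/plaster interface, ΣR_partial = 0.2739 K/W.
T_interface = T_in − Q·ΣR_partial = 1220 °C − (2447)(0.2739) = 550 °C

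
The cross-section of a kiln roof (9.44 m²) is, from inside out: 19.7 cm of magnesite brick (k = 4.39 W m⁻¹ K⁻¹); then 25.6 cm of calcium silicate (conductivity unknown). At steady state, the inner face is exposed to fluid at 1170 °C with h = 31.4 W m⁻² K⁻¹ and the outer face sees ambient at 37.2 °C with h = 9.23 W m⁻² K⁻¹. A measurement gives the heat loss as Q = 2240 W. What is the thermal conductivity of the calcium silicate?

k = 0.0558 W/m·K

ΣR = ΔT/Q = |1170 − 37.2|/2240 = 0.5057 K/W
Known resistances:
  R_conv,in = 1/(hA) = 1/(31.4·9.44) = 0.003374 K/W
  R_magnesite brick = L/(kA) = 0.197/(4.39·9.44) = 0.004754 K/W
  R_conv,out = 1/(hA) = 1/(9.23·9.44) = 0.01148 K/W
R_calcium silicate = ΣR − ΣR_known = 0.5057 − 0.01961 = 0.4861 K/W
L/(kA) = 0.4861 ⇒ k = 0.256/(0.4861·9.44) = 0.0558 W/m·K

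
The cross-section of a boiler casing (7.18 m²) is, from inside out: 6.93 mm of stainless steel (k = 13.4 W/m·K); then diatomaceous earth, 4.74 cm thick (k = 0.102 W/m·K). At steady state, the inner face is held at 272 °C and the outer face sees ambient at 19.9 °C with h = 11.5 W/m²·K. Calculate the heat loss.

Q = 3.28 kW

Series thermal resistances, inner to outer:
  R_stainless steel = L/(kA) = 0.00693/(13.4·7.18) = 7.203×10^-5 K/W
  R_diatomaceous earth = L/(kA) = 0.0474/(0.102·7.18) = 0.06472 K/W
  R_conv,out = 1/(hA) = 1/(11.5·7.18) = 0.01211 K/W
ΣR = 7.203×10^-5 + 0.06472 + 0.01211 = 0.07690 K/W
Q = ΔT/ΣR = (272 °C − 19.9 °C)/0.07690 = 3280 W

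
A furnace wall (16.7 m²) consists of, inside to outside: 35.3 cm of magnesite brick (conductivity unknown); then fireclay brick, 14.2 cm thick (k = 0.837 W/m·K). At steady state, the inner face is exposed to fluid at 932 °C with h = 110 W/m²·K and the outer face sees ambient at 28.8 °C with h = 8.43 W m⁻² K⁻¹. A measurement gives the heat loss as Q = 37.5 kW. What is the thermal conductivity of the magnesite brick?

ΣR = ΔT/Q = |932 − 28.8|/37500 = 0.02409 K/W
Known resistances:
  R_conv,in = 1/(hA) = 1/(110·16.7) = 5.444×10^-4 K/W
  R_fireclay brick = L/(kA) = 0.142/(0.837·16.7) = 0.01016 K/W
  R_conv,out = 1/(hA) = 1/(8.43·16.7) = 0.007103 K/W
R_magnesite brick = ΣR − ΣR_known = 0.02409 − 0.01781 = 0.006280 K/W
L/(kA) = 0.006280 ⇒ k = 0.353/(0.006280·16.7) = 3.37 W/m·K

k = 3.37 W/m·K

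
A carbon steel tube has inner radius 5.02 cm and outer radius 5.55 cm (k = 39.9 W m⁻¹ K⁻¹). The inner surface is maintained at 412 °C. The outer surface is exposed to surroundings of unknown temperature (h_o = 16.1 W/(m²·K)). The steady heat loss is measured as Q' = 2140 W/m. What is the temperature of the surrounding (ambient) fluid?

T_out = 30.0 °C

Sum the resistances:
  R'_carbon steel = ln(0.0555/0.0502)/(2πk) = 0.1004/(2π·39.9) = 4.004×10^-4 m·K/W
  R'_conv,out = 1/(2πr h) = 1/(2π·0.0555·16.1) = 0.1781 m·K/W
ΣR = 0.1785 m·K/W
ΔT = Q'·ΣR = 2140 × 0.1785 = 382.0 K
Heat flows outward, so T_out = T_in − ΔT = 412 − 382.0 = 30.0 °C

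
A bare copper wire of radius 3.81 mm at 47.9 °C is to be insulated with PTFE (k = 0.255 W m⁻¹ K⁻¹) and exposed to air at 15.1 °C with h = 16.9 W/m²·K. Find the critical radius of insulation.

For a cylinder, r_cr = k_ins/h = 0.255/16.9 = 0.0151 m = 1.51 cm

r_cr = 1.51 cm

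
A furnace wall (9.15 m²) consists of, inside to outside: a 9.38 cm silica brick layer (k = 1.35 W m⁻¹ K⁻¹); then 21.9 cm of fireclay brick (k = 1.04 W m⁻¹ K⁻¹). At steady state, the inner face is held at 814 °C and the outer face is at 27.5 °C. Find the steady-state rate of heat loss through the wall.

Q = 25700 W

Series thermal resistances, inner to outer:
  R_silica brick = L/(kA) = 0.0938/(1.35·9.15) = 0.007594 K/W
  R_fireclay brick = L/(kA) = 0.219/(1.04·9.15) = 0.02301 K/W
ΣR = 0.007594 + 0.02301 = 0.03060 K/W
Q = ΔT/ΣR = (814 °C − 27.5 °C)/0.03060 = 25700 W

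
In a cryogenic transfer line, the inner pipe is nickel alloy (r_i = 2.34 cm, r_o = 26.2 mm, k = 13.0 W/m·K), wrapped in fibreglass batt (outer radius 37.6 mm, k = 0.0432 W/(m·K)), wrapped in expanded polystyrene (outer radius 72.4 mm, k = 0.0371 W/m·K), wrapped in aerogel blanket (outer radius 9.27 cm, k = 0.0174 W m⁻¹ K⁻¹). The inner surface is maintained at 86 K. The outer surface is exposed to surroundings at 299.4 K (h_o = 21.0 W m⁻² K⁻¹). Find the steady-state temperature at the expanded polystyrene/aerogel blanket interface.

Series thermal resistances, inner to outer:
  R'_nickel alloy = ln(0.0262/0.0234)/(2πk) = 0.1130/(2π·13.0) = 0.001384 m·K/W
  R'_fibreglass batt = ln(0.0376/0.0262)/(2πk) = 0.3612/(2π·0.0432) = 1.331 m·K/W
  R'_expanded polystyrene = ln(0.0724/0.0376)/(2πk) = 0.6552/(2π·0.0371) = 2.811 m·K/W
  R'_aerogel blanket = ln(0.0927/0.0724)/(2πk) = 0.2472/(2π·0.0174) = 2.261 m·K/W
  R'_conv,out = 1/(2πr h) = 1/(2π·0.0927·21.0) = 0.08176 m·K/W
ΣR = 0.001384 + 1.331 + 2.811 + 2.261 + 0.08176 = 6.486 m·K/W
Q' = ΔT/ΣR = (86 K − 299.4 K)/6.486 = -32.90 W/m
From the inner boundary to the expanded polystyrene/aerogel blanket interface, ΣR_partial = 4.143 m·K/W.
T_interface = T_in − Q'·ΣR_partial = 86 K − (-32.90)(4.143) = 222.3 K

T = 222.3 K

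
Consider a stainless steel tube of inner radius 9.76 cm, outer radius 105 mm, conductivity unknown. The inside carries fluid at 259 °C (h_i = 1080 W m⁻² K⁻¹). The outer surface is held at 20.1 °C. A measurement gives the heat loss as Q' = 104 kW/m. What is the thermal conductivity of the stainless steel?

ΣR = ΔT/Q' = |259 − 20.1|/1.04×10^5 = 0.002297 m·K/W
Known resistances:
  R'_conv,in = 1/(2πr h) = 1/(2π·0.0976·1080) = 0.001510 m·K/W
R_stainless steel = ΣR − ΣR_known = 0.002297 − 0.001510 = 7.870×10^-4 m·K/W
ln(r₂/r₁)/(2πk) = 7.870×10^-4 ⇒ k = 0.07308/(2π·7.870×10^-4) = 14.8 W/m·K

k = 14.8 W/m·K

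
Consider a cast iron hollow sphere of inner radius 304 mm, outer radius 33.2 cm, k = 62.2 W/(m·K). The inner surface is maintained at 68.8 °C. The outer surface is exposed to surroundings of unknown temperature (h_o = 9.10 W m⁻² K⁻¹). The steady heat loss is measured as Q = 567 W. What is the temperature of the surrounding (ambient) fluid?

T_out = 23.6 °C

Sum the resistances:
  R_cast iron = (1/0.304 − 1/0.332)/(4πk) = 0.2774/(4π·62.2) = 3.549×10^-4 K/W
  R_conv,out = 1/(4πr²h) = 1/(4π·0.332²·9.10) = 0.07934 K/W
ΣR = 0.07969 K/W
ΔT = Q·ΣR = 567 × 0.07969 = 45.18 K
Heat flows outward, so T_out = T_in − ΔT = 68.8 − 45.18 = 23.6 °C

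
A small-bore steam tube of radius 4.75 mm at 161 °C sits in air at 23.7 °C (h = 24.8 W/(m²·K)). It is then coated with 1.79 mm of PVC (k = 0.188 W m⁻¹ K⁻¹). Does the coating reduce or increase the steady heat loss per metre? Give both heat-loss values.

Critical radius for a cylinder: r_cr = k/h = 0.00758 m = 0.758 cm.
Outer radius after coating: r₂ = 0.00475 + 0.00179 = 0.00654 m.
Since r₁ < r_cr and r₂ ≤ r_cr, the coating moves toward the maximum at r_cr — heat loss rises.
Bare: R = 1/(2πr₁h) = 1.351 m·K/W; Q = 137.3/1.351 = 102 W/m.
Coated: R = R_cond + R_conv = 1.252 m·K/W; Q = 137.3/1.252 = 110 W/m.

increases: 102 → 110 W/m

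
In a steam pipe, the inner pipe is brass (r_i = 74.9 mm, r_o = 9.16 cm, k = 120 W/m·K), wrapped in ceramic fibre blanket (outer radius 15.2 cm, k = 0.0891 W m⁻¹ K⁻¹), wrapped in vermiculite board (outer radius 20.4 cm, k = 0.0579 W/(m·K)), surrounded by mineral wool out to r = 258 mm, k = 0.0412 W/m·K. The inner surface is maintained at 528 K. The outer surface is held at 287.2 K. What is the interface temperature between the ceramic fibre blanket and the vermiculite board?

T = 445 K

Series thermal resistances, inner to outer:
  R'_brass = ln(0.0916/0.0749)/(2πk) = 0.2013/(2π·120) = 2.670×10^-4 m·K/W
  R'_ceramic fibre blanket = ln(0.152/0.0916)/(2πk) = 0.5064/(2π·0.0891) = 0.9046 m·K/W
  R'_vermiculite board = ln(0.204/0.152)/(2πk) = 0.2942/(2π·0.0579) = 0.8088 m·K/W
  R'_mineral wool = ln(0.258/0.204)/(2πk) = 0.2348/(2π·0.0412) = 0.9072 m·K/W
ΣR = 2.670×10^-4 + 0.9046 + 0.8088 + 0.9072 = 2.621 m·K/W
Q' = ΔT/ΣR = (528 K − 287.2 K)/2.621 = 91.87 W/m
From the inner boundary to the ceramic fibre blanket/vermiculite board interface, ΣR_partial = 0.9049 m·K/W.
T_interface = T_in − Q'·ΣR_partial = 528 K − (91.87)(0.9049) = 445 K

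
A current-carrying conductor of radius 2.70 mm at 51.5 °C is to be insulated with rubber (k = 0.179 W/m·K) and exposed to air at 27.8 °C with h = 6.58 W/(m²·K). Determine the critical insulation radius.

r_cr = 2.72 cm

For a cylinder, r_cr = k_ins/h = 0.179/6.58 = 0.0272 m = 2.72 cm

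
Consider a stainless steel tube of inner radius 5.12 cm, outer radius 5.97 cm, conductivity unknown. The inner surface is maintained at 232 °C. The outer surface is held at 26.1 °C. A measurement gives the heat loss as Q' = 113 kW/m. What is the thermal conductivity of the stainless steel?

k = 13.4 W/m·K

ΣR = ΔT/Q' = |232 − 26.1|/1.13×10^5 = 0.001822 m·K/W
ln(r₂/r₁)/(2πk) = 0.001822 ⇒ k = 0.1536/(2π·0.001822) = 13.4 W/m·K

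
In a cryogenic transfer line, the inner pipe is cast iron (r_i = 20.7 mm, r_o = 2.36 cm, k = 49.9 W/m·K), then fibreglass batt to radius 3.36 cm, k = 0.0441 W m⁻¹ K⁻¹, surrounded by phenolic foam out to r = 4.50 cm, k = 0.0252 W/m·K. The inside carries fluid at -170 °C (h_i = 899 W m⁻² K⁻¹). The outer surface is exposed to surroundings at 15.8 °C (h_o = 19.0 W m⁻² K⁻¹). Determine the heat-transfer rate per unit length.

Treat each layer as a resistance in series:
  R'_conv,in = 1/(2πr h) = 1/(2π·0.0207·899) = 0.008552 m·K/W
  R'_cast iron = ln(0.0236/0.0207)/(2πk) = 0.1311/(2π·49.9) = 4.182×10^-4 m·K/W
  R'_fibreglass batt = ln(0.0336/0.0236)/(2πk) = 0.3533/(2π·0.0441) = 1.275 m·K/W
  R'_phenolic foam = ln(0.0450/0.0336)/(2πk) = 0.2921/(2π·0.0252) = 1.845 m·K/W
  R'_conv,out = 1/(2πr h) = 1/(2π·0.0450·19.0) = 0.1861 m·K/W
ΣR = 0.008552 + 4.182×10^-4 + 1.275 + 1.845 + 0.1861 = 3.315 m·K/W
Q' = ΔT/ΣR = (-170 °C − 15.8 °C)/3.315 = -56.0 W/m
(Negative Q' ⇒ heat flows inward; heat gain = 56.0 W/m.)

Q' = 56.0 W/m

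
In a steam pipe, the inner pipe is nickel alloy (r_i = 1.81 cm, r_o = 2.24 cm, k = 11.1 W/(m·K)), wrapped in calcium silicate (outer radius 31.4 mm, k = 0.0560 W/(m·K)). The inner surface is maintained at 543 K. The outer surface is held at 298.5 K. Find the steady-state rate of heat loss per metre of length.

Q' = 254 W/m

Series thermal resistances, inner to outer:
  R'_nickel alloy = ln(0.0224/0.0181)/(2πk) = 0.2131/(2π·11.1) = 0.003056 m·K/W
  R'_calcium silicate = ln(0.0314/0.0224)/(2πk) = 0.3377/(2π·0.0560) = 0.9599 m·K/W
ΣR = 0.003056 + 0.9599 = 0.9630 m·K/W
Q' = ΔT/ΣR = (543 K − 298.5 K)/0.9630 = 254 W/m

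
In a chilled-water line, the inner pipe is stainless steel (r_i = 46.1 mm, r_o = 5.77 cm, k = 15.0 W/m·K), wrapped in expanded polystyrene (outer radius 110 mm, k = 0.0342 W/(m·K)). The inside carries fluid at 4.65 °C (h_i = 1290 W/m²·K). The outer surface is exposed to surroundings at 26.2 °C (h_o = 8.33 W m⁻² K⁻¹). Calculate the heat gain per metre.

Q' = 6.77 W/m

Resistance network (inner→outer):
  R'_conv,in = 1/(2πr h) = 1/(2π·0.0461·1290) = 0.002676 m·K/W
  R'_stainless steel = ln(0.0577/0.0461)/(2πk) = 0.2244/(2π·15.0) = 0.002381 m·K/W
  R'_expanded polystyrene = ln(0.110/0.0577)/(2πk) = 0.6452/(2π·0.0342) = 3.003 m·K/W
  R'_conv,out = 1/(2πr h) = 1/(2π·0.110·8.33) = 0.1737 m·K/W
ΣR = 0.002676 + 0.002381 + 3.003 + 0.1737 = 3.182 m·K/W
Q' = ΔT/ΣR = (4.65 °C − 26.2 °C)/3.182 = -6.77 W/m
(Negative Q' ⇒ heat flows inward; heat gain = 6.77 W/m.)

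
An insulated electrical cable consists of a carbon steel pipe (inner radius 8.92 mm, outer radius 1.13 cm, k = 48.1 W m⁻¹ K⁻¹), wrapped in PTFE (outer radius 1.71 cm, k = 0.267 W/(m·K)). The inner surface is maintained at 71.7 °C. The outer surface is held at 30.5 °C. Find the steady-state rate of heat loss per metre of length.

Resistance network (inner→outer):
  R'_carbon steel = ln(0.0113/0.00892)/(2πk) = 0.2365/(2π·48.1) = 7.826×10^-4 m·K/W
  R'_PTFE = ln(0.0171/0.0113)/(2πk) = 0.4143/(2π·0.267) = 0.2469 m·K/W
ΣR = 7.826×10^-4 + 0.2469 = 0.2477 m·K/W
Q' = ΔT/ΣR = (71.7 °C − 30.5 °C)/0.2477 = 166 W/m

Q' = 166 W/m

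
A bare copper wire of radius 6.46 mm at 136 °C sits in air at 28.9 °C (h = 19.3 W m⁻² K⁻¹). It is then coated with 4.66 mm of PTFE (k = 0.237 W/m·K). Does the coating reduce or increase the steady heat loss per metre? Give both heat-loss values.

increases: 83.9 → 96.8 W/m

Critical radius for a cylinder: r_cr = k/h = 0.0123 m = 1.23 cm.
Outer radius after coating: r₂ = 0.00646 + 0.00466 = 0.01112 m.
Since r₁ < r_cr and r₂ ≤ r_cr, the coating moves toward the maximum at r_cr — heat loss rises.
Bare: R = 1/(2πr₁h) = 1.277 m·K/W; Q = 107.1/1.277 = 83.9 W/m.
Coated: R = R_cond + R_conv = 1.106 m·K/W; Q = 107.1/1.106 = 96.8 W/m.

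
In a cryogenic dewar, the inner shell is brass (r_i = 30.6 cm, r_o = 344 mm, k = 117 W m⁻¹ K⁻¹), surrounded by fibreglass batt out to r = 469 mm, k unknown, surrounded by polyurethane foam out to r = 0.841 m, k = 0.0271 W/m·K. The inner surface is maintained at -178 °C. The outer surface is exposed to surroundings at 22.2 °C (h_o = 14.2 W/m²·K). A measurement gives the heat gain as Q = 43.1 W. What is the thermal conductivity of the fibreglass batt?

k = 0.0330 W/m·K

ΣR = ΔT/Q = |-178 − 22.2|/43.1 = 4.645 K/W
Known resistances:
  R_brass = (1/0.306 − 1/0.344)/(4πk) = 0.3610/(4π·117) = 2.455×10^-4 K/W
  R_polyurethane foam = (1/0.469 − 1/0.841)/(4πk) = 0.9431/(4π·0.0271) = 2.769 K/W
  R_conv,out = 1/(4πr²h) = 1/(4π·0.841²·14.2) = 0.007923 K/W
R_fibreglass batt = ΣR − ΣR_known = 4.645 − 2.777 = 1.868 K/W
(1/r₁−1/r₂)/(4πk) = 1.868 ⇒ k = 0.7748/(4π·1.868) = 0.0330 W/m·K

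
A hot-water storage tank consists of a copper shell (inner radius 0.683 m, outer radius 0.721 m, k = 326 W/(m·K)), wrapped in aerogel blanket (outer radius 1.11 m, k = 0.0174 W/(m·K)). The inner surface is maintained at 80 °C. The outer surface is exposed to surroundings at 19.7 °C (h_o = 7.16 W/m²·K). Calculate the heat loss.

Q = 27.0 W

Treat each layer as a resistance in series:
  R_copper = (1/0.683 − 1/0.721)/(4πk) = 0.07717/(4π·326) = 1.884×10^-5 K/W
  R_aerogel blanket = (1/0.721 − 1/1.11)/(4πk) = 0.4861/(4π·0.0174) = 2.223 K/W
  R_conv,out = 1/(4πr²h) = 1/(4π·1.11²·7.16) = 0.009021 K/W
ΣR = 1.884×10^-5 + 2.223 + 0.009021 = 2.232 K/W
Q = ΔT/ΣR = (80 °C − 19.7 °C)/2.232 = 27.0 W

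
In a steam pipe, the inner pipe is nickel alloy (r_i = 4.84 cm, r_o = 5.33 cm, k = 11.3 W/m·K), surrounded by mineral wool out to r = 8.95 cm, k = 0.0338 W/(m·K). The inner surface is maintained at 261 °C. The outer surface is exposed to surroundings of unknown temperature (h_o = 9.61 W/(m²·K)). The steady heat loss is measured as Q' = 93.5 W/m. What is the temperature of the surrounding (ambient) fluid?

Series resistances:
  R'_nickel alloy = ln(0.0533/0.0484)/(2πk) = 0.09644/(2π·11.3) = 0.001358 m·K/W
  R'_mineral wool = ln(0.0895/0.0533)/(2πk) = 0.5183/(2π·0.0338) = 2.441 m·K/W
  R'_conv,out = 1/(2πr h) = 1/(2π·0.0895·9.61) = 0.1850 m·K/W
ΣR = 2.627 m·K/W
ΔT = Q'·ΣR = 93.5 × 2.627 = 245.6 K
Heat flows outward, so T_out = T_in − ΔT = 261 − 245.6 = 15.4 °C

T_out = 15.4 °C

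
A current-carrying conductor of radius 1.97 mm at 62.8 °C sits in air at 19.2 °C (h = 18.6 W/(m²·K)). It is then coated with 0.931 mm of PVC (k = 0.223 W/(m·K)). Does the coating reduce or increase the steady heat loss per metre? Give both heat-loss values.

Critical radius for a cylinder: r_cr = k/h = 0.0120 m = 1.20 cm.
Outer radius after coating: r₂ = 0.00197 + 9.31×10^-4 = 0.002901 m.
Since r₁ < r_cr and r₂ ≤ r_cr, the coating moves toward the maximum at r_cr — heat loss rises.
Bare: R = 1/(2πr₁h) = 4.344 m·K/W; Q = 43.6/4.344 = 10.0 W/m.
Coated: R = R_cond + R_conv = 3.226 m·K/W; Q = 43.6/3.226 = 13.5 W/m.

increases: 10.0 → 13.5 W/m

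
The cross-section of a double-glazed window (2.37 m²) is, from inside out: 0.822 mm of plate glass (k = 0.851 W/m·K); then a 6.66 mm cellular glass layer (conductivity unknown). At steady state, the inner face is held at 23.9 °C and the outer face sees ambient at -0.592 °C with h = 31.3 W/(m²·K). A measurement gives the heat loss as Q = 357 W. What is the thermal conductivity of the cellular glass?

k = 0.0514 W/m·K

ΣR = ΔT/Q = |23.9 − -0.592|/357 = 0.06861 K/W
Known resistances:
  R_plate glass = L/(kA) = 8.22×10^-4/(0.851·2.37) = 4.076×10^-4 K/W
  R_conv,out = 1/(hA) = 1/(31.3·2.37) = 0.01348 K/W
R_cellular glass = ΣR − ΣR_known = 0.06861 − 0.01389 = 0.05472 K/W
L/(kA) = 0.05472 ⇒ k = 0.00666/(0.05472·2.37) = 0.0514 W/m·K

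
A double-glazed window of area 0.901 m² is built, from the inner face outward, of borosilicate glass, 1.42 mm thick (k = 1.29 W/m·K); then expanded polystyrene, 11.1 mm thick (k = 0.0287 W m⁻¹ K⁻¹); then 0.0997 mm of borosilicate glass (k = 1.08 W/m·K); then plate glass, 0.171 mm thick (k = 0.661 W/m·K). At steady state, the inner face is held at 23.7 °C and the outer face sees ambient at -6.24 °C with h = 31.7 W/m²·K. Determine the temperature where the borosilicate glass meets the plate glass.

T = -3.97 °C

Series thermal resistances, inner to outer:
  R_borosilicate glass = L/(kA) = 0.00142/(1.29·0.901) = 0.001222 K/W
  R_expanded polystyrene = L/(kA) = 0.0111/(0.0287·0.901) = 0.4293 K/W
  R_borosilicate glass = L/(kA) = 9.97×10^-5/(1.08·0.901) = 1.025×10^-4 K/W
  R_plate glass = L/(kA) = 1.71×10^-4/(0.661·0.901) = 2.871×10^-4 K/W
  R_conv,out = 1/(hA) = 1/(31.7·0.901) = 0.03501 K/W
ΣR = 0.001222 + 0.4293 + 1.025×10^-4 + 2.871×10^-4 + 0.03501 = 0.4659 K/W
Q = ΔT/ΣR = (23.7 °C − -6.24 °C)/0.4659 = 64.26 W
From the inner boundary to the borosilicate glass/plate glass interface, ΣR_partial = 0.4306 K/W.
T_interface = T_in − Q·ΣR_partial = 23.7 °C − (64.26)(0.4306) = -3.97 °C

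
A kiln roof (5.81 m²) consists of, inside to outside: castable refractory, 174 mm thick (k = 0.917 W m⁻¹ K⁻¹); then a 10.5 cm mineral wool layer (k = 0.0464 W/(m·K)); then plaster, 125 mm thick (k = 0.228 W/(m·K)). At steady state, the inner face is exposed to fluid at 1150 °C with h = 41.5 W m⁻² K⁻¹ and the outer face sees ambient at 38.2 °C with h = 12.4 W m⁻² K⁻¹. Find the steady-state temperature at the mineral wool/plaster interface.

T = 263 °C

Resistance network (inner→outer):
  R_conv,in = 1/(hA) = 1/(41.5·5.81) = 0.004147 K/W
  R_castable refractory = L/(kA) = 0.174/(0.917·5.81) = 0.03266 K/W
  R_mineral wool = L/(kA) = 0.105/(0.0464·5.81) = 0.3895 K/W
  R_plaster = L/(kA) = 0.125/(0.228·5.81) = 0.09436 K/W
  R_conv,out = 1/(hA) = 1/(12.4·5.81) = 0.01388 K/W
ΣR = 0.004147 + 0.03266 + 0.3895 + 0.09436 + 0.01388 = 0.5345 K/W
Q = ΔT/ΣR = (1150 °C − 38.2 °C)/0.5345 = 2080 W
From the inner boundary to the mineral wool/plaster interface, ΣR_partial = 0.4263 K/W.
T_interface = T_in − Q·ΣR_partial = 1150 °C − (2080)(0.4263) = 263 °C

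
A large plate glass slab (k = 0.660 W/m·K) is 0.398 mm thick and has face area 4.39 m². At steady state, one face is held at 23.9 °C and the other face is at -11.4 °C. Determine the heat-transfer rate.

Q = 2.57×10^5 W

Q = kA·ΔT/L = 0.660 × 4.39 × |23.9 °C − -11.4 °C| / 3.98×10^-4 = 2.57×10^5 W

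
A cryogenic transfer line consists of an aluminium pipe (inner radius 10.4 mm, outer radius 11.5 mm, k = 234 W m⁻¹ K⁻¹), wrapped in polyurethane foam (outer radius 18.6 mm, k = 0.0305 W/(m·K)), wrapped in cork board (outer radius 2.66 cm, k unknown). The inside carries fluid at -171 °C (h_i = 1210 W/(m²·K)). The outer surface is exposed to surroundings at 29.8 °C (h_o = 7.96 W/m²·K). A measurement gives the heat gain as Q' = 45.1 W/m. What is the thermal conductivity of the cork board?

ΣR = ΔT/Q' = |-171 − 29.8|/45.1 = 4.452 m·K/W
Known resistances:
  R'_conv,in = 1/(2πr h) = 1/(2π·0.0104·1210) = 0.01265 m·K/W
  R'_aluminium = ln(0.0115/0.0104)/(2πk) = 0.1005/(2π·234) = 6.838×10^-5 m·K/W
  R'_polyurethane foam = ln(0.0186/0.0115)/(2πk) = 0.4808/(2π·0.0305) = 2.509 m·K/W
  R'_conv,out = 1/(2πr h) = 1/(2π·0.0266·7.96) = 0.7517 m·K/W
R_cork board = ΣR − ΣR_known = 4.452 − 3.273 = 1.179 m·K/W
ln(r₂/r₁)/(2πk) = 1.179 ⇒ k = 0.3577/(2π·1.179) = 0.0483 W/m·K

k = 0.0483 W/m·K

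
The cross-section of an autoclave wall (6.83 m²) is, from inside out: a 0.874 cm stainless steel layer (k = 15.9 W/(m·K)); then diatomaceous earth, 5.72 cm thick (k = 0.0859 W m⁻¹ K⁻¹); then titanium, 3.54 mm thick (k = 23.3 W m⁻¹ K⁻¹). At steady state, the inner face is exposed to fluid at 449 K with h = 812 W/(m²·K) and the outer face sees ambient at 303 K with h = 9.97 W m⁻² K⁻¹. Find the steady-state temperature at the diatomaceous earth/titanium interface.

T = 322.1 K

Treat each layer as a resistance in series:
  R_conv,in = 1/(hA) = 1/(812·6.83) = 1.803×10^-4 K/W
  R_stainless steel = L/(kA) = 0.00874/(15.9·6.83) = 8.048×10^-5 K/W
  R_diatomaceous earth = L/(kA) = 0.0572/(0.0859·6.83) = 0.09749 K/W
  R_titanium = L/(kA) = 0.00354/(23.3·6.83) = 2.224×10^-5 K/W
  R_conv,out = 1/(hA) = 1/(9.97·6.83) = 0.01469 K/W
ΣR = 1.803×10^-4 + 8.048×10^-5 + 0.09749 + 2.224×10^-5 + 0.01469 = 0.1125 K/W
Q = ΔT/ΣR = (449 K − 303 K)/0.1125 = 1298 W
From the inner boundary to the diatomaceous earth/titanium interface, ΣR_partial = 0.09775 K/W.
T_interface = T_in − Q·ΣR_partial = 449 K − (1298)(0.09775) = 322.1 K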